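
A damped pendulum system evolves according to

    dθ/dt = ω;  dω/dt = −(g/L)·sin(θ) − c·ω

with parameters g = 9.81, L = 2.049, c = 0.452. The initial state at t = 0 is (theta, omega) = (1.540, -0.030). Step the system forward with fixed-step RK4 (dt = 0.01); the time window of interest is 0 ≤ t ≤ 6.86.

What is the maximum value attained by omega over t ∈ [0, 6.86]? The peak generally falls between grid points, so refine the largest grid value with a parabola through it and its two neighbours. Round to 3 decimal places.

t=0.000: state=(1.540, -0.030)
step 1 (dt=0.01): k1=(-0.030, -4.772), k2=(-0.054, -4.761), k3=(-0.054, -4.761), k4=(-0.078, -4.750); state += dt/6·(k1+2k2+2k3+k4)
t=0.010: state=(1.539, -0.078)
t=0.020: state=(1.538, -0.125)
t=0.030: state=(1.537, -0.172)
continuing one RK4 step at a time; state shown every 25 steps (Δt=0.25):
t=0.250: state=(1.389, -1.153)
t=0.500: state=(0.979, -2.077)
t=0.750: state=(0.387, -2.563)
t=1.000: state=(-0.243, -2.358)
t=1.250: state=(-0.741, -1.555)
t=1.500: state=(-1.001, -0.508)
t=1.750: state=(-0.998, 0.511)
t=2.000: state=(-0.761, 1.337)
t=2.250: state=(-0.360, 1.798)
t=2.500: state=(0.094, 1.748)
t=2.750: state=(0.475, 1.230)
t=3.000: state=(0.689, 0.461)
t=3.250: state=(0.704, -0.328)
t=3.500: state=(0.537, -0.961)
t=3.750: state=(0.248, -1.295)
t=4.000: state=(-0.078, -1.247)
t=4.250: state=(-0.347, -0.865)
t=4.500: state=(-0.494, -0.296)
t=4.750: state=(-0.495, 0.284)
t=5.000: state=(-0.363, 0.733)
t=5.250: state=(-0.148, 0.943)
t=5.500: state=(0.085, 0.874)
t=5.750: state=(0.269, 0.573)
t=6.000: state=(0.361, 0.151)
t=6.250: state=(0.345, -0.266)
t=6.500: state=(0.238, -0.568)
t=6.750: state=(0.077, -0.685)
t=6.860: state=(0.002, -0.672)
largest grid value and its neighbours: omega(2.340)=1.84152, omega(2.350)=1.84207, omega(2.360)=1.84175
parabola through these three points peaks at t≈2.351 with omega≈1.84208

max omega = 1.842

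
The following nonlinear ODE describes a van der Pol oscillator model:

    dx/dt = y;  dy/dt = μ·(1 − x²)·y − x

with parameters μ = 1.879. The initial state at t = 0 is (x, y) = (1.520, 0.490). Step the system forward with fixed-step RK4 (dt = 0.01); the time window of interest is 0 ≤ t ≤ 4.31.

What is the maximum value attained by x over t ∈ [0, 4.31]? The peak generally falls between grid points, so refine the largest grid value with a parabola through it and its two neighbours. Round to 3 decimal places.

max x = 1.571

t=0.000: state=(1.520, 0.490)
step 1 (dt=0.01): k1=(0.490, -2.726), k2=(0.476, -2.702), k3=(0.476, -2.702), k4=(0.463, -2.677); state += dt/6·(k1+2k2+2k3+k4)
t=0.010: state=(1.525, 0.463)
t=0.020: state=(1.529, 0.436)
t=0.030: state=(1.533, 0.410)
continuing one RK4 step at a time; state shown every 20 steps (Δt=0.2):
t=0.200: state=(1.570, 0.048)
t=0.400: state=(1.551, -0.214)
t=0.600: state=(1.492, -0.371)
t=0.800: state=(1.406, -0.484)
t=1.000: state=(1.299, -0.588)
t=1.200: state=(1.170, -0.708)
t=1.400: state=(1.013, -0.870)
t=1.600: state=(0.817, -1.112)
t=1.800: state=(0.558, -1.505)
t=2.000: state=(0.197, -2.156)
t=2.200: state=(-0.325, -3.102)
t=2.400: state=(-1.019, -3.632)
t=2.600: state=(-1.650, -2.394)
t=2.800: state=(-1.952, -0.751)
t=3.000: state=(-2.015, -0.006)
t=3.200: state=(-1.987, 0.238)
t=3.400: state=(-1.930, 0.324)
t=3.600: state=(-1.860, 0.366)
t=3.800: state=(-1.784, 0.397)
t=4.000: state=(-1.701, 0.430)
t=4.200: state=(-1.612, 0.467)
t=4.310: state=(-1.559, 0.492)
largest grid value and its neighbours: x(0.220)=1.57099, x(0.230)=1.57106, x(0.240)=1.57097
parabola through these three points peaks at t≈0.229 with x≈1.57106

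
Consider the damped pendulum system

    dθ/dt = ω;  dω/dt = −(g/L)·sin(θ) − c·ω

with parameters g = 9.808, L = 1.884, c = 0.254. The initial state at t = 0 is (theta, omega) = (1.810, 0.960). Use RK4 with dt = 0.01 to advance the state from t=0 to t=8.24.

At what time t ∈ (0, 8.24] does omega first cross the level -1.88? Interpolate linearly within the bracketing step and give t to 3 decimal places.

t = 0.578

t=0.000: state=(1.810, 0.960)
step 1 (dt=0.01): k1=(0.960, -5.302), k2=(0.933, -5.289), k3=(0.934, -5.289), k4=(0.907, -5.276); state += dt/6·(k1+2k2+2k3+k4)
t=0.010: state=(1.819, 0.907)
t=0.020: state=(1.828, 0.854)
t=0.030: state=(1.836, 0.802)
continuing one RK4 step at a time; state shown every 50 steps (Δt=0.5):
t=0.500: state=(1.664, -1.508)
t=0.570: state=(1.546, -1.842)
next step: t=0.580: state=(1.528, -1.889) — omega has crossed -1.88
linear interpolation between t=0.570 (-1.84191) and t=0.580 (-1.88920) → t≈0.578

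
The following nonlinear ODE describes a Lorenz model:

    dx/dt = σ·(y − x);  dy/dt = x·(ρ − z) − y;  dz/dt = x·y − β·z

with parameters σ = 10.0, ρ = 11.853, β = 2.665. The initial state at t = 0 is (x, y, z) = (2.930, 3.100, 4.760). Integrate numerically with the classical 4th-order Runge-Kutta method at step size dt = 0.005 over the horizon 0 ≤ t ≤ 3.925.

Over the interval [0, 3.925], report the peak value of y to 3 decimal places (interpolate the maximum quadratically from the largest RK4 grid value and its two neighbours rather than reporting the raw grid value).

max y = 9.206

t=0.000: state=(2.930, 3.100, 4.760)
step 1 (dt=0.005): k1=(1.700, 17.682, -3.602), k2=(2.100, 17.695, -3.436), k3=(2.090, 17.701, -3.433), k4=(2.481, 17.719, -3.264); state += dt/6·(k1+2k2+2k3+k4)
t=0.005: state=(2.940, 3.188, 4.743)
t=0.010: state=(2.955, 3.277, 4.727)
t=0.015: state=(2.973, 3.366, 4.714)
continuing one RK4 step at a time; state shown every 40 steps (Δt=0.2):
t=0.200: state=(5.362, 7.291, 6.173)
t=0.400: state=(8.340, 8.386, 13.532)
t=0.600: state=(5.216, 3.179, 13.957)
t=0.800: state=(2.885, 2.568, 9.657)
t=1.000: state=(3.377, 4.104, 7.193)
t=1.200: state=(5.586, 6.937, 8.190)
t=1.400: state=(7.302, 7.190, 12.757)
t=1.600: state=(5.337, 4.062, 12.945)
t=1.800: state=(3.797, 3.598, 10.006)
t=2.000: state=(4.325, 4.977, 8.479)
t=2.200: state=(5.969, 6.763, 9.864)
t=2.400: state=(6.498, 6.105, 12.474)
t=2.600: state=(5.079, 4.368, 11.876)
t=2.800: state=(4.364, 4.386, 9.970)
t=3.000: state=(5.006, 5.546, 9.427)
t=3.200: state=(6.028, 6.350, 10.840)
t=3.400: state=(5.893, 5.479, 12.002)
t=3.600: state=(4.981, 4.636, 11.166)
t=3.800: state=(4.791, 4.940, 10.060)
t=3.925: state=(5.116, 5.461, 9.948)
largest grid value and its neighbours: y(0.325)=9.20323, y(0.330)=9.20557, y(0.335)=9.19990
parabola through these three points peaks at t≈0.329 with y≈9.20574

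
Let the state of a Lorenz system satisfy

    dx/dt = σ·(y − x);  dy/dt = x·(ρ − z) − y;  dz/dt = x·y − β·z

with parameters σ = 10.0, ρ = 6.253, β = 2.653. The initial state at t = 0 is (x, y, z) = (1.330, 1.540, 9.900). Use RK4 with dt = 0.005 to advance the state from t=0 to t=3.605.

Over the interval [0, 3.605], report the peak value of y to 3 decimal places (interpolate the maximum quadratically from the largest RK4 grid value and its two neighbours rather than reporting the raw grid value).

max y = 5.379

t=0.000: state=(1.330, 1.540, 9.900)
step 1 (dt=0.005): k1=(2.100, -6.391, -24.216), k2=(1.888, -6.313, -24.069), k3=(1.895, -6.312, -24.071), k4=(1.690, -6.232, -23.925); state += dt/6·(k1+2k2+2k3+k4)
t=0.005: state=(1.339, 1.508, 9.780)
t=0.010: state=(1.347, 1.478, 9.661)
t=0.015: state=(1.353, 1.448, 9.543)
continuing one RK4 step at a time; state shown every 40 steps (Δt=0.2):
t=0.200: state=(1.073, 0.904, 6.037)
t=0.400: state=(0.958, 1.007, 3.691)
t=0.600: state=(1.240, 1.474, 2.379)
t=0.800: state=(1.929, 2.397, 1.880)
t=1.000: state=(3.141, 3.873, 2.377)
t=1.200: state=(4.625, 5.256, 4.318)
t=1.400: state=(5.101, 4.875, 6.622)
t=1.600: state=(4.064, 3.433, 6.822)
t=1.800: state=(3.092, 2.797, 5.643)
t=2.000: state=(2.870, 2.919, 4.594)
t=2.200: state=(3.192, 3.442, 4.192)
t=2.400: state=(3.759, 4.043, 4.521)
t=2.600: state=(4.178, 4.282, 5.292)
t=2.800: state=(4.130, 3.993, 5.818)
t=3.000: state=(3.769, 3.582, 5.724)
t=3.200: state=(3.492, 3.414, 5.304)
t=3.400: state=(3.466, 3.510, 4.971)
t=3.600: state=(3.627, 3.730, 4.919)
t=3.605: state=(3.632, 3.735, 4.922)
largest grid value and its neighbours: y(1.260)=5.37847, y(1.265)=5.37926, y(1.270)=5.37853
parabola through these three points peaks at t≈1.265 with y≈5.37926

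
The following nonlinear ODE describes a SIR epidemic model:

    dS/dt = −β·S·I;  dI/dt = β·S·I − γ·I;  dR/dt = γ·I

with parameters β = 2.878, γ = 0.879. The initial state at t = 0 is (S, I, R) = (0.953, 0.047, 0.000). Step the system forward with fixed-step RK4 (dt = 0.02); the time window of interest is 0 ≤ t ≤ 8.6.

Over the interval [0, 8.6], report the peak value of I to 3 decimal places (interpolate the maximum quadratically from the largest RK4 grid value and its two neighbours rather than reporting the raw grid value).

t=0.000: state=(0.953, 0.047, 0.000)
step 1 (dt=0.02): k1=(-0.129, 0.088, 0.041), k2=(-0.131, 0.089, 0.042), k3=(-0.131, 0.089, 0.042), k4=(-0.133, 0.091, 0.043); state += dt/6·(k1+2k2+2k3+k4)
t=0.020: state=(0.950, 0.049, 0.001)
t=0.040: state=(0.948, 0.051, 0.002)
t=0.060: state=(0.945, 0.053, 0.003)
continuing one RK4 step at a time; state shown every 25 steps (Δt=0.5):
t=0.500: state=(0.855, 0.112, 0.033)
t=1.000: state=(0.676, 0.219, 0.105)
t=1.500: state=(0.456, 0.319, 0.225)
t=2.000: state=(0.280, 0.346, 0.374)
t=2.500: state=(0.174, 0.307, 0.519)
t=3.000: state=(0.117, 0.243, 0.640)
t=3.500: state=(0.086, 0.181, 0.733)
t=4.000: state=(0.069, 0.130, 0.801)
t=4.500: state=(0.059, 0.092, 0.849)
t=5.000: state=(0.053, 0.064, 0.883)
t=5.500: state=(0.049, 0.044, 0.907)
t=6.000: state=(0.046, 0.031, 0.923)
t=6.500: state=(0.045, 0.021, 0.934)
t=7.000: state=(0.044, 0.014, 0.942)
t=7.500: state=(0.043, 0.010, 0.947)
t=8.000: state=(0.042, 0.007, 0.951)
t=8.500: state=(0.042, 0.005, 0.953)
t=8.600: state=(0.042, 0.004, 0.954)
largest grid value and its neighbours: I(1.900)=0.34701, I(1.920)=0.34702, I(1.940)=0.34692
parabola through these three points peaks at t≈1.912 with I≈0.34703

max I = 0.347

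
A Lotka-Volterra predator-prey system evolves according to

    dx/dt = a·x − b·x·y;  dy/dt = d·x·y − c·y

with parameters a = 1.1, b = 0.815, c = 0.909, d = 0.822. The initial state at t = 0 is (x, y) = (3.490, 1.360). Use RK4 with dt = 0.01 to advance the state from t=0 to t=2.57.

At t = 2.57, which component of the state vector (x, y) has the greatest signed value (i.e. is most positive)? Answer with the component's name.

t=0.000: state=(3.490, 1.360)
step 1 (dt=0.01): k1=(-0.029, 2.665), k2=(-0.067, 2.691), k3=(-0.068, 2.691), k4=(-0.106, 2.717); state += dt/6·(k1+2k2+2k3+k4)
t=0.010: state=(3.489, 1.387)
t=0.020: state=(3.488, 1.414)
t=0.030: state=(3.486, 1.442)
continuing one RK4 step at a time; state shown every 10 steps (Δt=0.1):
t=0.100: state=(3.447, 1.652)
t=0.200: state=(3.318, 1.994)
t=0.300: state=(3.100, 2.371)
t=0.400: state=(2.808, 2.762)
t=0.500: state=(2.464, 3.132)
t=0.600: state=(2.103, 3.451)
t=0.700: state=(1.753, 3.692)
t=0.800: state=(1.439, 3.842)
t=0.900: state=(1.171, 3.904)
t=1.000: state=(0.951, 3.889)
t=1.100: state=(0.775, 3.811)
t=1.200: state=(0.637, 3.687)
t=1.300: state=(0.530, 3.531)
t=1.400: state=(0.447, 3.356)
t=1.500: state=(0.382, 3.170)
t=1.600: state=(0.332, 2.981)
t=1.700: state=(0.293, 2.793)
t=1.800: state=(0.263, 2.609)
t=1.900: state=(0.239, 2.431)
t=2.000: state=(0.220, 2.262)
t=2.100: state=(0.206, 2.102)
t=2.200: state=(0.195, 1.951)
t=2.300: state=(0.186, 1.810)
t=2.400: state=(0.180, 1.678)
t=2.500: state=(0.177, 1.555)
t=2.570: state=(0.175, 1.474)
compare at T: x=0.175, y=1.474

largest component: y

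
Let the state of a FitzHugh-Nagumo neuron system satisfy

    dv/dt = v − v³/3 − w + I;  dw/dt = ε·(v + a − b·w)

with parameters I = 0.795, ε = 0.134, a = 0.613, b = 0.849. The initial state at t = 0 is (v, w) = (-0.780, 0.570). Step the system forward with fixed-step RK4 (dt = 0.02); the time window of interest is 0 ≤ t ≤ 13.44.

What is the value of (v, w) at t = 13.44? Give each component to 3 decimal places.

(v, w) = (1.653, 1.048)

t=0.000: state=(-0.780, 0.570)
step 1 (dt=0.02): k1=(-0.397, -0.087), k2=(-0.397, -0.088), k3=(-0.397, -0.088), k4=(-0.398, -0.088); state += dt/6·(k1+2k2+2k3+k4)
t=0.020: state=(-0.788, 0.568)
t=0.040: state=(-0.796, 0.566)
t=0.060: state=(-0.804, 0.565)
continuing one RK4 step at a time; state shown every 25 steps (Δt=0.5):
t=0.500: state=(-0.981, 0.521)
t=1.000: state=(-1.159, 0.462)
t=1.500: state=(-1.281, 0.397)
t=2.000: state=(-1.343, 0.329)
t=2.500: state=(-1.357, 0.263)
t=3.000: state=(-1.340, 0.200)
t=3.500: state=(-1.303, 0.143)
t=4.000: state=(-1.254, 0.091)
t=4.500: state=(-1.197, 0.046)
t=5.000: state=(-1.131, 0.008)
t=5.500: state=(-1.058, -0.024)
t=6.000: state=(-0.975, -0.049)
t=6.500: state=(-0.879, -0.067)
t=7.000: state=(-0.763, -0.077)
t=7.500: state=(-0.617, -0.078)
t=8.000: state=(-0.420, -0.067)
t=8.500: state=(-0.133, -0.042)
t=9.000: state=(0.311, 0.005)
t=9.500: state=(0.946, 0.085)
t=10.000: state=(1.548, 0.203)
t=10.500: state=(1.823, 0.343)
t=11.000: state=(1.872, 0.485)
t=11.500: state=(1.847, 0.619)
t=12.000: state=(1.802, 0.744)
t=12.500: state=(1.752, 0.859)
t=13.000: state=(1.699, 0.963)
t=13.440: state=(1.653, 1.048)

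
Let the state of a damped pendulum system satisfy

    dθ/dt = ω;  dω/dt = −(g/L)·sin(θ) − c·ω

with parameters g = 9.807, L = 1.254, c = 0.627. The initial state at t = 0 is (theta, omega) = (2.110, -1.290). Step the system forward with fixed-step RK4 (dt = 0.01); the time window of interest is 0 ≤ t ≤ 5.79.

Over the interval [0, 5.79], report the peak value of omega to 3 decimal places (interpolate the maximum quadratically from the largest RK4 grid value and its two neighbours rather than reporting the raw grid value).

max omega = 2.856

t=0.000: state=(2.110, -1.290)
step 1 (dt=0.01): k1=(-1.290, -5.902), k2=(-1.320, -5.909), k3=(-1.320, -5.910), k4=(-1.349, -5.917); state += dt/6·(k1+2k2+2k3+k4)
t=0.010: state=(2.097, -1.349)
t=0.020: state=(2.083, -1.408)
t=0.030: state=(2.069, -1.468)
continuing one RK4 step at a time; state shown every 20 steps (Δt=0.2):
t=0.200: state=(1.732, -2.502)
t=0.400: state=(1.113, -3.640)
t=0.600: state=(0.317, -4.150)
t=0.800: state=(-0.469, -3.525)
t=1.000: state=(-1.038, -2.086)
t=1.200: state=(-1.293, -0.476)
t=1.400: state=(-1.238, 0.992)
t=1.600: state=(-0.915, 2.175)
t=1.800: state=(-0.404, 2.816)
t=2.000: state=(0.156, 2.651)
t=2.200: state=(0.607, 1.769)
t=2.400: state=(0.843, 0.563)
t=2.600: state=(0.835, -0.615)
t=2.800: state=(0.614, -1.529)
t=3.000: state=(0.255, -1.969)
t=3.200: state=(-0.133, -1.816)
t=3.400: state=(-0.438, -1.169)
t=3.600: state=(-0.586, -0.291)
t=3.800: state=(-0.557, 0.555)
t=4.000: state=(-0.380, 1.163)
t=4.200: state=(-0.117, 1.388)
t=4.400: state=(0.147, 1.194)
t=4.600: state=(0.339, 0.685)
t=4.800: state=(0.413, 0.049)
t=5.000: state=(0.363, -0.525)
t=5.200: state=(0.217, -0.889)
t=5.400: state=(0.027, -0.962)
t=5.600: state=(-0.149, -0.751)
t=5.790: state=(-0.257, -0.375)
largest grid value and its neighbours: omega(1.850)=2.85460, omega(1.860)=2.85590, omega(1.870)=2.85503
parabola through these three points peaks at t≈1.861 with omega≈2.85591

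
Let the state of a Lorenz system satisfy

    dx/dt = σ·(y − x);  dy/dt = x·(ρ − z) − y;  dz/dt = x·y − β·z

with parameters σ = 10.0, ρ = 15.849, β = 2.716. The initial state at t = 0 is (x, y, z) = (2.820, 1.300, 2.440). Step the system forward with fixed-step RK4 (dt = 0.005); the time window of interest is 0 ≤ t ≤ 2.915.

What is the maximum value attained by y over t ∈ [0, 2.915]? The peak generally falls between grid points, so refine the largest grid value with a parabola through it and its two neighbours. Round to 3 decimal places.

t=0.000: state=(2.820, 1.300, 2.440)
step 1 (dt=0.005): k1=(-15.200, 36.513, -2.961), k2=(-13.907, 35.933, -2.736), k3=(-13.954, 35.976, -2.737), k4=(-12.703, 35.436, -2.520); state += dt/6·(k1+2k2+2k3+k4)
t=0.005: state=(2.750, 1.480, 2.426)
t=0.010: state=(2.693, 1.655, 2.415)
t=0.015: state=(2.646, 1.825, 2.405)
continuing one RK4 step at a time; state shown every 20 steps (Δt=0.1):
t=0.100: state=(3.078, 4.629, 2.588)
t=0.200: state=(5.626, 9.154, 4.599)
t=0.300: state=(9.792, 14.030, 11.734)
t=0.400: state=(11.931, 10.870, 22.216)
t=0.500: state=(7.953, 2.412, 22.704)
t=0.600: state=(3.221, -0.220, 17.674)
t=0.700: state=(1.018, -0.193, 13.426)
t=0.800: state=(0.345, 0.045, 10.228)
t=0.900: state=(0.217, 0.207, 7.798)
t=1.000: state=(0.274, 0.390, 5.950)
t=1.100: state=(0.456, 0.714, 4.552)
t=1.200: state=(0.831, 1.354, 3.527)
t=1.300: state=(1.589, 2.643, 2.898)
t=1.400: state=(3.109, 5.203, 3.009)
t=1.500: state=(5.990, 9.712, 5.289)
t=1.600: state=(10.150, 14.087, 12.940)
t=1.700: state=(11.674, 9.897, 22.673)
t=1.800: state=(7.402, 2.020, 22.136)
t=1.900: state=(2.986, -0.123, 17.165)
t=2.000: state=(1.027, -0.024, 13.062)
t=2.100: state=(0.466, 0.249, 9.961)
t=2.200: state=(0.422, 0.509, 7.606)
t=2.300: state=(0.609, 0.901, 5.828)
t=2.400: state=(1.039, 1.638, 4.532)
t=2.500: state=(1.899, 3.085, 3.755)
t=2.600: state=(3.581, 5.862, 3.930)
t=2.700: state=(6.619, 10.401, 6.680)
t=2.800: state=(10.504, 13.706, 14.753)
t=2.900: state=(11.049, 8.464, 22.797)
t=2.915: state=(10.598, 7.187, 23.132)
largest grid value and its neighbours: y(0.320)=14.35999, y(0.325)=14.37474, y(0.330)=14.35955
parabola through these three points peaks at t≈0.325 with y≈14.37474

max y = 14.375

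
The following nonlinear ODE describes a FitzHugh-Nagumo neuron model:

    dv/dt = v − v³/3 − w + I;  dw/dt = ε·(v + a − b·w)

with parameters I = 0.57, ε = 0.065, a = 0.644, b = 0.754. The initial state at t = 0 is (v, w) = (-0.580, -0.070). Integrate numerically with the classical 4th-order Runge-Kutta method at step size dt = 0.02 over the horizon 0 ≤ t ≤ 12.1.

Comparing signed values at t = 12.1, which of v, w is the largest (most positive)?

largest component: v

t=0.000: state=(-0.580, -0.070)
step 1 (dt=0.02): k1=(0.125, 0.008), k2=(0.126, 0.008), k3=(0.126, 0.008), k4=(0.127, 0.008); state += dt/6·(k1+2k2+2k3+k4)
t=0.020: state=(-0.577, -0.070)
t=0.040: state=(-0.575, -0.070)
t=0.060: state=(-0.572, -0.070)
continuing one RK4 step at a time; state shown every 25 steps (Δt=0.5):
t=0.500: state=(-0.507, -0.065)
t=1.000: state=(-0.404, -0.058)
t=1.500: state=(-0.253, -0.046)
t=2.000: state=(-0.020, -0.029)
t=2.500: state=(0.346, -0.003)
t=3.000: state=(0.881, 0.037)
t=3.500: state=(1.436, 0.095)
t=4.000: state=(1.753, 0.165)
t=4.500: state=(1.849, 0.240)
t=5.000: state=(1.857, 0.314)
t=5.500: state=(1.838, 0.387)
t=6.000: state=(1.811, 0.457)
t=6.500: state=(1.782, 0.524)
t=7.000: state=(1.753, 0.589)
t=7.500: state=(1.722, 0.651)
t=8.000: state=(1.691, 0.711)
t=8.500: state=(1.660, 0.768)
t=9.000: state=(1.628, 0.823)
t=9.500: state=(1.596, 0.875)
t=10.000: state=(1.564, 0.925)
t=10.500: state=(1.530, 0.973)
t=11.000: state=(1.496, 1.019)
t=11.500: state=(1.461, 1.063)
t=12.000: state=(1.425, 1.104)
t=12.100: state=(1.418, 1.112)
compare at T: v=1.418, w=1.112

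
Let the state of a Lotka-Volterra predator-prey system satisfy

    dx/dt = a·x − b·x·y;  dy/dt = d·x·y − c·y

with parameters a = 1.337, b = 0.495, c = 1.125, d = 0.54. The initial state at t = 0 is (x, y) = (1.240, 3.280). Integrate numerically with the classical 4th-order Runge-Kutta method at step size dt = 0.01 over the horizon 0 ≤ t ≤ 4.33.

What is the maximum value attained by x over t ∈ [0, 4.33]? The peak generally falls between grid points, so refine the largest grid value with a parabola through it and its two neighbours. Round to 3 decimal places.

t=0.000: state=(1.240, 3.280)
step 1 (dt=0.01): k1=(-0.355, -1.494), k2=(-0.350, -1.493), k3=(-0.350, -1.493), k4=(-0.345, -1.493); state += dt/6·(k1+2k2+2k3+k4)
t=0.010: state=(1.236, 3.265)
t=0.020: state=(1.233, 3.250)
t=0.030: state=(1.230, 3.235)
continuing one RK4 step at a time; state shown every 20 steps (Δt=0.2):
t=0.200: state=(1.188, 2.985)
t=0.400: state=(1.172, 2.707)
t=0.600: state=(1.186, 2.454)
t=0.800: state=(1.229, 2.232)
t=1.000: state=(1.300, 2.043)
t=1.200: state=(1.399, 1.886)
t=1.400: state=(1.526, 1.764)
t=1.600: state=(1.682, 1.674)
t=1.800: state=(1.868, 1.619)
t=2.000: state=(2.081, 1.600)
t=2.200: state=(2.320, 1.620)
t=2.400: state=(2.575, 1.684)
t=2.600: state=(2.832, 1.801)
t=2.800: state=(3.071, 1.979)
t=3.000: state=(3.260, 2.225)
t=3.200: state=(3.366, 2.544)
t=3.400: state=(3.356, 2.923)
t=3.600: state=(3.218, 3.333)
t=3.800: state=(2.964, 3.719)
t=4.000: state=(2.638, 4.021)
t=4.200: state=(2.292, 4.190)
t=4.330: state=(2.080, 4.220)
largest grid value and its neighbours: x(3.280)=3.37724, x(3.290)=3.37728, x(3.300)=3.37700
parabola through these three points peaks at t≈3.286 with x≈3.37730

max x = 3.377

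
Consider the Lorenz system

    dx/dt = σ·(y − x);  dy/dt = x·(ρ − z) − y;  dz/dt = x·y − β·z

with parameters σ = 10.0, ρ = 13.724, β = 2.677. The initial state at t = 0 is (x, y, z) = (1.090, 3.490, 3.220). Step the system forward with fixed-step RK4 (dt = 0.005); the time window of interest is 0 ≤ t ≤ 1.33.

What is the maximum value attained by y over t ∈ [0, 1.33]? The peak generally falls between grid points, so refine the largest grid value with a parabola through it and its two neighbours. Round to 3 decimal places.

max y = 11.995

t=0.000: state=(1.090, 3.490, 3.220)
step 1 (dt=0.005): k1=(24.000, 7.959, -4.816), k2=(23.599, 8.584, -4.551), k3=(23.625, 8.571, -4.555), k4=(23.247, 9.185, -4.291); state += dt/6·(k1+2k2+2k3+k4)
t=0.005: state=(1.208, 3.533, 3.197)
t=0.010: state=(1.323, 3.582, 3.177)
t=0.015: state=(1.434, 3.636, 3.160)
continuing one RK4 step at a time; state shown every 10 steps (Δt=0.05):
t=0.050: state=(2.162, 4.170, 3.113)
t=0.100: state=(3.186, 5.339, 3.321)
t=0.150: state=(4.359, 6.930, 3.991)
t=0.200: state=(5.769, 8.827, 5.368)
t=0.250: state=(7.382, 10.707, 7.730)
t=0.300: state=(8.981, 11.901, 11.156)
t=0.350: state=(10.121, 11.571, 15.111)
t=0.400: state=(10.287, 9.431, 18.332)
t=0.450: state=(9.300, 6.344, 19.684)
t=0.500: state=(7.530, 3.631, 19.164)
t=0.550: state=(5.601, 1.941, 17.595)
t=0.600: state=(3.970, 1.156, 15.723)
t=0.650: state=(2.799, 0.916, 13.911)
t=0.700: state=(2.058, 0.943, 12.270)
t=0.750: state=(1.648, 1.090, 10.819)
t=0.800: state=(1.472, 1.304, 9.550)
t=0.850: state=(1.462, 1.577, 8.451)
t=0.900: state=(1.579, 1.925, 7.517)
t=0.950: state=(1.807, 2.375, 6.745)
t=1.000: state=(2.150, 2.961, 6.146)
t=1.050: state=(2.625, 3.722, 5.749)
t=1.100: state=(3.256, 4.693, 5.608)
t=1.150: state=(4.071, 5.896, 5.814)
t=1.200: state=(5.083, 7.300, 6.503)
t=1.250: state=(6.269, 8.765, 7.835)
t=1.300: state=(7.525, 9.978, 9.909)
t=1.330: state=(8.224, 10.391, 11.467)
largest grid value and its neighbours: y(0.310)=11.98016, y(0.315)=11.99432, y(0.320)=11.99064
parabola through these three points peaks at t≈0.316 with y≈11.99509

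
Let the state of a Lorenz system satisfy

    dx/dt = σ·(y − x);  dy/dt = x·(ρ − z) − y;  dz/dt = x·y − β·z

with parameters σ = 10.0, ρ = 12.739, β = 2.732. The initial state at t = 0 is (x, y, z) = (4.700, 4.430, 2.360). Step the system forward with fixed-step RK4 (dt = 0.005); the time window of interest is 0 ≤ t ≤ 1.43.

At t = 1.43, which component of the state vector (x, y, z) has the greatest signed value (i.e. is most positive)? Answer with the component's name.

largest component: z

t=0.000: state=(4.700, 4.430, 2.360)
step 1 (dt=0.005): k1=(-2.700, 44.351, 14.373), k2=(-1.524, 44.002, 14.766), k3=(-1.562, 44.028, 14.772), k4=(-0.420, 43.704, 15.170); state += dt/6·(k1+2k2+2k3+k4)
t=0.005: state=(4.692, 4.650, 2.434)
t=0.010: state=(4.696, 4.867, 2.512)
t=0.015: state=(4.709, 5.082, 2.594)
continuing one RK4 step at a time; state shown every 10 steps (Δt=0.05):
t=0.050: state=(5.049, 6.542, 3.302)
t=0.100: state=(6.070, 8.564, 4.848)
t=0.150: state=(7.448, 10.358, 7.244)
t=0.200: state=(8.849, 11.390, 10.522)
t=0.250: state=(9.819, 10.991, 14.154)
t=0.300: state=(9.901, 9.008, 17.037)
t=0.350: state=(8.963, 6.227, 18.247)
t=0.400: state=(7.338, 3.767, 17.805)
t=0.450: state=(5.566, 2.189, 16.408)
t=0.500: state=(4.051, 1.416, 14.705)
t=0.550: state=(2.946, 1.152, 13.030)
t=0.600: state=(2.234, 1.153, 11.502)
t=0.650: state=(1.834, 1.284, 10.147)
t=0.700: state=(1.659, 1.491, 8.963)
t=0.750: state=(1.649, 1.763, 7.943)
t=0.800: state=(1.765, 2.111, 7.083)
t=0.850: state=(1.993, 2.558, 6.383)
t=0.900: state=(2.333, 3.132, 5.855)
t=0.950: state=(2.797, 3.861, 5.526)
t=1.000: state=(3.403, 4.769, 5.446)
t=1.050: state=(4.168, 5.862, 5.693)
t=1.100: state=(5.094, 7.093, 6.373)
t=1.150: state=(6.147, 8.330, 7.597)
t=1.200: state=(7.230, 9.312, 9.410)
t=1.250: state=(8.154, 9.684, 11.665)
t=1.300: state=(8.677, 9.169, 13.932)
t=1.350: state=(8.605, 7.825, 15.622)
t=1.400: state=(7.933, 6.097, 16.329)
t=1.430: state=(7.320, 5.107, 16.273)
compare at T: x=7.320, y=5.107, z=16.273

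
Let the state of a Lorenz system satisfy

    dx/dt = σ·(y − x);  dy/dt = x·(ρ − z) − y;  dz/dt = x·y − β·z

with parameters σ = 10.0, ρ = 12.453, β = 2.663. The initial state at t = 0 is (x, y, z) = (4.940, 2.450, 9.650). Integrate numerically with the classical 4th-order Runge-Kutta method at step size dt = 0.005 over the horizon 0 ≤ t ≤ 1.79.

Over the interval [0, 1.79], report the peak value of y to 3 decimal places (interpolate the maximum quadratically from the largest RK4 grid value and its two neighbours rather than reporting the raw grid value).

t=0.000: state=(4.940, 2.450, 9.650)
step 1 (dt=0.005): k1=(-24.900, 11.397, -13.595), k2=(-23.993, 11.360, -13.518), k3=(-24.016, 11.365, -13.513), k4=(-23.131, 11.329, -13.435); state += dt/6·(k1+2k2+2k3+k4)
t=0.005: state=(4.820, 2.507, 9.582)
t=0.010: state=(4.709, 2.563, 9.516)
t=0.015: state=(4.605, 2.619, 9.450)
continuing one RK4 step at a time; state shown every 20 steps (Δt=0.1):
t=0.100: state=(3.776, 3.565, 8.489)
t=0.200: state=(4.089, 4.810, 7.930)
t=0.300: state=(5.074, 6.264, 8.315)
t=0.400: state=(6.319, 7.519, 9.884)
t=0.500: state=(7.220, 7.694, 12.227)
t=0.600: state=(7.115, 6.442, 13.916)
t=0.700: state=(6.074, 4.819, 13.910)
t=0.800: state=(4.891, 3.883, 12.697)
t=0.900: state=(4.162, 3.727, 11.197)
t=1.000: state=(4.005, 4.109, 9.957)
t=1.100: state=(4.332, 4.863, 9.259)
t=1.200: state=(5.021, 5.838, 9.297)
t=1.300: state=(5.879, 6.720, 10.165)
t=1.400: state=(6.561, 7.011, 11.610)
t=1.500: state=(6.675, 6.437, 12.869)
t=1.600: state=(6.150, 5.411, 13.206)
t=1.700: state=(5.364, 4.611, 12.620)
t=1.790: state=(4.801, 4.331, 11.722)
largest grid value and its neighbours: y(0.460)=7.80671, y(0.465)=7.80672, y(0.470)=7.80271
parabola through these three points peaks at t≈0.463 with y≈7.80722

max y = 7.807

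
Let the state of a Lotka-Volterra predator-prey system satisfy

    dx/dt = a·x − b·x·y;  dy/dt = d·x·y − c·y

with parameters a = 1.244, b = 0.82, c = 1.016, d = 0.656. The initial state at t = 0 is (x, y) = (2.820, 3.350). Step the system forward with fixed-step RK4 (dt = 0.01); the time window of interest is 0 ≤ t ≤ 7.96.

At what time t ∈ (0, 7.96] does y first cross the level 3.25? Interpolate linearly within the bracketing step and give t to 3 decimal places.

t=0.000: state=(2.820, 3.350)
step 1 (dt=0.01): k1=(-4.238, 2.794), k2=(-4.239, 2.759), k3=(-4.238, 2.758), k4=(-4.238, 2.723); state += dt/6·(k1+2k2+2k3+k4)
t=0.010: state=(2.778, 3.378)
t=0.020: state=(2.735, 3.404)
t=0.030: state=(2.693, 3.431)
continuing one RK4 step at a time; state shown every 50 steps (Δt=0.5):
t=0.500: state=(1.147, 3.742)
t=0.820: state=(0.678, 3.254)
next step: t=0.830: state=(0.669, 3.235) — y has crossed 3.25
linear interpolation between t=0.820 (3.25358) and t=0.830 (3.23496) → t≈0.822

t = 0.822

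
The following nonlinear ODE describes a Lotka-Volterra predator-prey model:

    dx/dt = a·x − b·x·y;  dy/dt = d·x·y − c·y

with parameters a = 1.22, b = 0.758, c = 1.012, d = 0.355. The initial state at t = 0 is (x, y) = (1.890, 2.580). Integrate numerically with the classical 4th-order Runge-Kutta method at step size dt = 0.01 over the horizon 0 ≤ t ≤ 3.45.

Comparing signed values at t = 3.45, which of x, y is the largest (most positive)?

t=0.000: state=(1.890, 2.580)
step 1 (dt=0.01): k1=(-1.390, -0.880), k2=(-1.379, -0.885), k3=(-1.379, -0.885), k4=(-1.368, -0.889); state += dt/6·(k1+2k2+2k3+k4)
t=0.010: state=(1.876, 2.571)
t=0.020: state=(1.863, 2.562)
t=0.030: state=(1.849, 2.553)
continuing one RK4 step at a time; state shown every 20 steps (Δt=0.2):
t=0.200: state=(1.655, 2.389)
t=0.400: state=(1.494, 2.181)
t=0.600: state=(1.392, 1.973)
t=0.800: state=(1.337, 1.775)
t=1.000: state=(1.322, 1.593)
t=1.200: state=(1.343, 1.430)
t=1.400: state=(1.395, 1.287)
t=1.600: state=(1.479, 1.164)
t=1.800: state=(1.596, 1.060)
t=2.000: state=(1.746, 0.974)
t=2.200: state=(1.933, 0.907)
t=2.400: state=(2.159, 0.856)
t=2.600: state=(2.427, 0.823)
t=2.800: state=(2.738, 0.807)
t=3.000: state=(3.092, 0.810)
t=3.200: state=(3.485, 0.836)
t=3.400: state=(3.904, 0.887)
t=3.450: state=(4.011, 0.905)
compare at T: x=4.011, y=0.905

largest component: x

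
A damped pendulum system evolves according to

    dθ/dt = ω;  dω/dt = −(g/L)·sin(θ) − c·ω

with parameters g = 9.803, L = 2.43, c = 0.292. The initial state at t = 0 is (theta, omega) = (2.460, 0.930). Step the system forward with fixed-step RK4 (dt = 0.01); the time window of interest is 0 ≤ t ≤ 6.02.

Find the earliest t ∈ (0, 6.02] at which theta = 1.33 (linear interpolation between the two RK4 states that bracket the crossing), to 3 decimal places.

t=0.000: state=(2.460, 0.930)
step 1 (dt=0.01): k1=(0.930, -2.813), k2=(0.916, -2.794), k3=(0.916, -2.795), k4=(0.902, -2.776); state += dt/6·(k1+2k2+2k3+k4)
t=0.010: state=(2.469, 0.902)
t=0.020: state=(2.478, 0.874)
t=0.030: state=(2.487, 0.847)
continuing one RK4 step at a time; state shown every 20 steps (Δt=0.2):
t=0.200: state=(2.594, 0.431)
t=0.400: state=(2.638, 0.019)
t=0.600: state=(2.603, -0.368)
t=0.800: state=(2.489, -0.782)
t=1.000: state=(2.286, -1.269)
t=1.200: state=(1.975, -1.855)
t=1.400: state=(1.538, -2.513)
t=1.470: state=(1.355, -2.739)
next step: t=1.480: state=(1.327, -2.770) — theta has crossed 1.33
linear interpolation between t=1.470 (1.35460) and t=1.480 (1.32705) → t≈1.479

t = 1.479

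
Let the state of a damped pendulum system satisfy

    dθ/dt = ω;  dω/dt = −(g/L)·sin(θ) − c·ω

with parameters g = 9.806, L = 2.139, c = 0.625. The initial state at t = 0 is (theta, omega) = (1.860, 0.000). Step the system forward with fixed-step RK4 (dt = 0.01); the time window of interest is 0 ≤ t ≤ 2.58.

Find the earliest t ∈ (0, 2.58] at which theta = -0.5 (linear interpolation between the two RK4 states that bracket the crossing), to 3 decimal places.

t = 1.258

t=0.000: state=(1.860, 0.000)
step 1 (dt=0.01): k1=(0.000, -4.394), k2=(-0.022, -4.380), k3=(-0.022, -4.380), k4=(-0.044, -4.367); state += dt/6·(k1+2k2+2k3+k4)
t=0.010: state=(1.860, -0.044)
t=0.020: state=(1.859, -0.087)
t=0.030: state=(1.858, -0.131)
continuing one RK4 step at a time; state shown every 10 steps (Δt=0.1):
t=0.100: state=(1.838, -0.427)
t=0.200: state=(1.775, -0.833)
t=0.300: state=(1.672, -1.221)
t=0.400: state=(1.532, -1.591)
t=0.500: state=(1.355, -1.935)
t=0.600: state=(1.146, -2.239)
t=0.700: state=(0.909, -2.483)
t=0.800: state=(0.652, -2.644)
t=0.900: state=(0.384, -2.703)
t=1.000: state=(0.115, -2.648)
t=1.100: state=(-0.142, -2.481)
t=1.200: state=(-0.377, -2.215)
t=1.250: state=(-0.484, -2.052)
next step: t=1.260: state=(-0.505, -2.018) — theta has crossed -0.5
linear interpolation between t=1.250 (-0.48422) and t=1.260 (-0.50457) → t≈1.258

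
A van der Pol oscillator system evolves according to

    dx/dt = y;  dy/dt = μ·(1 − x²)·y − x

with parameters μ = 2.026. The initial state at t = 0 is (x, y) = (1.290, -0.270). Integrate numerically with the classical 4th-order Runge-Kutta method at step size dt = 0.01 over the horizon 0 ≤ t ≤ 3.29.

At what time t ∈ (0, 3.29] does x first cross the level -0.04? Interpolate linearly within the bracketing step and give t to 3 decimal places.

t=0.000: state=(1.290, -0.270)
step 1 (dt=0.01): k1=(-0.270, -0.927), k2=(-0.275, -0.921), k3=(-0.275, -0.921), k4=(-0.279, -0.916); state += dt/6·(k1+2k2+2k3+k4)
t=0.010: state=(1.287, -0.279)
t=0.020: state=(1.284, -0.288)
t=0.030: state=(1.281, -0.297)
continuing one RK4 step at a time; state shown every 20 steps (Δt=0.2):
t=0.200: state=(1.219, -0.439)
t=0.400: state=(1.115, -0.596)
t=0.600: state=(0.978, -0.779)
t=0.800: state=(0.799, -1.034)
t=1.000: state=(0.555, -1.435)
t=1.200: state=(0.207, -2.110)
t=1.300: state=(-0.028, -2.588)
next step: t=1.310: state=(-0.054, -2.640) — x has crossed -0.04
linear interpolation between t=1.300 (-0.02750) and t=1.310 (-0.05364) → t≈1.305

t = 1.305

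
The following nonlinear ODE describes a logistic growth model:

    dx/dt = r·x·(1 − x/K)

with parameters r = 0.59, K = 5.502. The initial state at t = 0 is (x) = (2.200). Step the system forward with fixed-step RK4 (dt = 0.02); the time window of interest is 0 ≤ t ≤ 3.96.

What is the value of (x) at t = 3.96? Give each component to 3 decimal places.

t=0.000: state=(2.200)
step 1 (dt=0.02): k1=(0.779), k2=(0.780), k3=(0.780), k4=(0.781); state += dt/6·(k1+2k2+2k3+k4)
t=0.020: state=(2.216)
t=0.040: state=(2.231)
t=0.060: state=(2.247)
continuing one RK4 step at a time; state shown every 10 steps (Δt=0.2):
t=0.200: state=(2.357)
t=0.400: state=(2.518)
t=0.600: state=(2.679)
t=0.800: state=(2.842)
t=1.000: state=(3.003)
t=1.200: state=(3.163)
t=1.400: state=(3.320)
t=1.600: state=(3.474)
t=1.800: state=(3.622)
t=2.000: state=(3.765)
t=2.200: state=(3.903)
t=2.400: state=(4.033)
t=2.600: state=(4.157)
t=2.800: state=(4.273)
t=3.000: state=(4.382)
t=3.200: state=(4.483)
t=3.400: state=(4.578)
t=3.600: state=(4.665)
t=3.800: state=(4.745)
t=3.960: state=(4.805)

(x) = (4.805)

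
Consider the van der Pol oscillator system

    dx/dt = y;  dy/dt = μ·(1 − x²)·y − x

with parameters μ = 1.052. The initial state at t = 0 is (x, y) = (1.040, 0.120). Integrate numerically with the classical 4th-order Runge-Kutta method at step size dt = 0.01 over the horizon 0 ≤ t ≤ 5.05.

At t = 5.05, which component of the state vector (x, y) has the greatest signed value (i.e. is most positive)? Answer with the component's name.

t=0.000: state=(1.040, 0.120)
step 1 (dt=0.01): k1=(0.120, -1.050), k2=(0.115, -1.051), k3=(0.115, -1.051), k4=(0.109, -1.051); state += dt/6·(k1+2k2+2k3+k4)
t=0.010: state=(1.041, 0.109)
t=0.020: state=(1.042, 0.099)
t=0.030: state=(1.043, 0.088)
continuing one RK4 step at a time; state shown every 20 steps (Δt=0.2):
t=0.200: state=(1.043, -0.089)
t=0.400: state=(1.005, -0.293)
t=0.600: state=(0.926, -0.492)
t=0.800: state=(0.808, -0.697)
t=1.000: state=(0.646, -0.923)
t=1.200: state=(0.436, -1.188)
t=1.400: state=(0.167, -1.504)
t=1.600: state=(-0.168, -1.855)
t=1.800: state=(-0.571, -2.142)
t=2.000: state=(-1.006, -2.150)
t=2.200: state=(-1.400, -1.717)
t=2.400: state=(-1.675, -1.012)
t=2.600: state=(-1.810, -0.371)
t=2.800: state=(-1.837, 0.062)
t=3.000: state=(-1.796, 0.327)
t=3.200: state=(-1.713, 0.496)
t=3.400: state=(-1.601, 0.622)
t=3.600: state=(-1.465, 0.736)
t=3.800: state=(-1.306, 0.859)
t=4.000: state=(-1.120, 1.009)
t=4.200: state=(-0.899, 1.206)
t=4.400: state=(-0.632, 1.475)
t=4.600: state=(-0.303, 1.837)
t=4.800: state=(0.108, 2.281)
t=5.000: state=(0.606, 2.656)
t=5.050: state=(0.740, 2.700)
compare at T: x=0.740, y=2.700

largest component: y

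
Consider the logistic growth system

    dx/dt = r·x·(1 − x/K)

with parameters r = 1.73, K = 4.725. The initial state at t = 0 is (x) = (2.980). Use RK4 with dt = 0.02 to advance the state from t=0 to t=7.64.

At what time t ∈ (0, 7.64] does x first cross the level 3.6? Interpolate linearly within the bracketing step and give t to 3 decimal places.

t = 0.363

t=0.000: state=(2.980)
step 1 (dt=0.02): k1=(1.904), k2=(1.895), k3=(1.895), k4=(1.886); state += dt/6·(k1+2k2+2k3+k4)
t=0.020: state=(3.018)
t=0.040: state=(3.055)
t=0.060: state=(3.093)
t=0.360: state=(3.596)
next step: t=0.380: state=(3.625) — x has crossed 3.6
linear interpolation between t=0.360 (3.59555) and t=0.380 (3.62502) → t≈0.363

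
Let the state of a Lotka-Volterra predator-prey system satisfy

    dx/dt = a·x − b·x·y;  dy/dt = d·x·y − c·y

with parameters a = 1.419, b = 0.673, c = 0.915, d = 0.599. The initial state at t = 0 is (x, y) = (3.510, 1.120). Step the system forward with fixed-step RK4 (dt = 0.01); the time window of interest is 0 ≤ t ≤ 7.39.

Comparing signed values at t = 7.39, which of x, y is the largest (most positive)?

largest component: y

t=0.000: state=(3.510, 1.120)
step 1 (dt=0.01): k1=(2.335, 1.330), k2=(2.327, 1.346), k3=(2.327, 1.346), k4=(2.318, 1.362); state += dt/6·(k1+2k2+2k3+k4)
t=0.010: state=(3.533, 1.133)
t=0.020: state=(3.556, 1.147)
t=0.030: state=(3.579, 1.161)
continuing one RK4 step at a time; state shown every 25 steps (Δt=0.25):
t=0.250: state=(4.006, 1.568)
t=0.500: state=(4.140, 2.311)
t=0.750: state=(3.683, 3.328)
t=1.000: state=(2.753, 4.300)
t=1.250: state=(1.810, 4.802)
t=1.500: state=(1.148, 4.749)
t=1.750: state=(0.759, 4.345)
t=2.000: state=(0.545, 3.805)
t=2.250: state=(0.429, 3.253)
t=2.500: state=(0.370, 2.746)
t=2.750: state=(0.345, 2.304)
t=3.000: state=(0.345, 1.929)
t=3.250: state=(0.365, 1.618)
t=3.500: state=(0.405, 1.364)
t=3.750: state=(0.468, 1.158)
t=4.000: state=(0.557, 0.994)
t=4.250: state=(0.679, 0.867)
t=4.500: state=(0.844, 0.773)
t=4.750: state=(1.063, 0.709)
t=5.000: state=(1.350, 0.675)
t=5.250: state=(1.719, 0.675)
t=5.500: state=(2.182, 0.718)
t=5.750: state=(2.735, 0.824)
t=6.000: state=(3.342, 1.034)
t=6.250: state=(3.890, 1.416)
t=6.500: state=(4.156, 2.068)
t=6.750: state=(3.874, 3.025)
t=7.000: state=(3.038, 4.058)
t=7.250: state=(2.054, 4.721)
t=7.390: state=(1.595, 4.836)
compare at T: x=1.595, y=4.836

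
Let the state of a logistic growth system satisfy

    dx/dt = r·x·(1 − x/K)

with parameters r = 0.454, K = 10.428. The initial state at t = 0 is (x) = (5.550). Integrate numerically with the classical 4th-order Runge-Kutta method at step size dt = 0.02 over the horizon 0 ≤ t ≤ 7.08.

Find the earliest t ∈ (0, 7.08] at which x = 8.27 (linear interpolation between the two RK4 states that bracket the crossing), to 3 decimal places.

t = 2.675

t=0.000: state=(5.550)
step 1 (dt=0.02): k1=(1.179), k2=(1.178), k3=(1.178), k4=(1.178); state += dt/6·(k1+2k2+2k3+k4)
t=0.020: state=(5.574)
t=0.040: state=(5.597)
t=0.060: state=(5.621)
continuing one RK4 step at a time; state shown every 25 steps (Δt=0.5):
t=0.500: state=(6.133)
t=1.000: state=(6.692)
t=1.500: state=(7.217)
t=2.000: state=(7.699)
t=2.500: state=(8.131)
t=2.660: state=(8.258)
next step: t=2.680: state=(8.274) — x has crossed 8.27
linear interpolation between t=2.660 (8.25843) and t=2.680 (8.27398) → t≈2.675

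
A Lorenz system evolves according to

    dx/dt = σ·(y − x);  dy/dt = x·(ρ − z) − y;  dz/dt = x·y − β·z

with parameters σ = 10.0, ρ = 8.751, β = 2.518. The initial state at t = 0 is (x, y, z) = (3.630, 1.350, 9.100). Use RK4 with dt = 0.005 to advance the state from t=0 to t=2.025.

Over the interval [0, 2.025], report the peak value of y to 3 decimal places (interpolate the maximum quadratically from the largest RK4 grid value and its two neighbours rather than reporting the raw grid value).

max y = 6.638

t=0.000: state=(3.630, 1.350, 9.100)
step 1 (dt=0.005): k1=(-22.800, -2.617, -18.013), k2=(-22.295, -2.430, -18.000), k3=(-22.303, -2.430, -17.997), k4=(-21.806, -2.249, -17.980); state += dt/6·(k1+2k2+2k3+k4)
t=0.005: state=(3.518, 1.338, 9.010)
t=0.010: state=(3.412, 1.327, 8.920)
t=0.015: state=(3.310, 1.319, 8.831)
continuing one RK4 step at a time; state shown every 20 steps (Δt=0.1):
t=0.100: state=(2.166, 1.344, 7.393)
t=0.200: state=(1.728, 1.588, 5.989)
t=0.300: state=(1.777, 1.984, 4.928)
t=0.400: state=(2.112, 2.569, 4.220)
t=0.500: state=(2.692, 3.399, 3.914)
t=0.600: state=(3.526, 4.481, 4.133)
t=0.700: state=(4.570, 5.669, 5.053)
t=0.800: state=(5.614, 6.527, 6.732)
t=0.900: state=(6.226, 6.463, 8.722)
t=1.000: state=(6.026, 5.413, 10.054)
t=1.100: state=(5.152, 4.120, 10.165)
t=1.200: state=(4.151, 3.252, 9.387)
t=1.300: state=(3.431, 2.904, 8.303)
t=1.400: state=(3.091, 2.926, 7.279)
t=1.500: state=(3.077, 3.201, 6.484)
t=1.600: state=(3.318, 3.666, 6.006)
t=1.700: state=(3.753, 4.266, 5.911)
t=1.800: state=(4.312, 4.898, 6.239)
t=1.900: state=(4.873, 5.380, 6.960)
t=2.000: state=(5.263, 5.508, 7.883)
t=2.025: state=(5.314, 5.471, 8.106)
largest grid value and its neighbours: y(0.840)=6.63681, y(0.845)=6.63816, y(0.850)=6.63666
parabola through these three points peaks at t≈0.845 with y≈6.63816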